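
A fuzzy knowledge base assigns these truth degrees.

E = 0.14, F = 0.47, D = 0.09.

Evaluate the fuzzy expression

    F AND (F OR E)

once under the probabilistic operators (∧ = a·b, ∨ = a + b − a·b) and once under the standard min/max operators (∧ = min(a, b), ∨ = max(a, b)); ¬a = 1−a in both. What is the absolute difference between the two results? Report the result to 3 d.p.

Under probabilistic:
  F OR E = a + b − a·b on (0.4700, 0.1400) = 0.5442
  F AND (F OR E) = a·b on (0.4700, 0.5442) = 0.2558
  → value = 0.2558
Under standard min/max:
  F OR E = max(a, b) on (0.47, 0.14) = 0.47
  F AND (F OR E) = min(a, b) on (0.47, 0.47) = 0.47
  → value = 0.4700
|0.2558 − 0.4700| = 0.214

0.214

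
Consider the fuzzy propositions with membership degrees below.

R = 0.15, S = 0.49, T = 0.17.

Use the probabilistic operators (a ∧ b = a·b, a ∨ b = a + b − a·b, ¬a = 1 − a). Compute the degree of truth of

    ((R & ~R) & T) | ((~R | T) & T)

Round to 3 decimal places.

~R = 1 − 0.1500 = 0.8500
R & ~R = a·b on (0.1500, 0.8500) = 0.1275
(R & ~R) & T = a·b on (0.1275, 0.1700) = 0.0217
~R = 1 − 0.1500 = 0.8500
~R | T = a + b − a·b on (0.8500, 0.1700) = 0.8755
(~R | T) & T = a·b on (0.8755, 0.1700) = 0.1488
((R & ~R) & T) | ((~R | T) & T) = a + b − a·b on (0.0217, 0.1488) = 0.1673

0.167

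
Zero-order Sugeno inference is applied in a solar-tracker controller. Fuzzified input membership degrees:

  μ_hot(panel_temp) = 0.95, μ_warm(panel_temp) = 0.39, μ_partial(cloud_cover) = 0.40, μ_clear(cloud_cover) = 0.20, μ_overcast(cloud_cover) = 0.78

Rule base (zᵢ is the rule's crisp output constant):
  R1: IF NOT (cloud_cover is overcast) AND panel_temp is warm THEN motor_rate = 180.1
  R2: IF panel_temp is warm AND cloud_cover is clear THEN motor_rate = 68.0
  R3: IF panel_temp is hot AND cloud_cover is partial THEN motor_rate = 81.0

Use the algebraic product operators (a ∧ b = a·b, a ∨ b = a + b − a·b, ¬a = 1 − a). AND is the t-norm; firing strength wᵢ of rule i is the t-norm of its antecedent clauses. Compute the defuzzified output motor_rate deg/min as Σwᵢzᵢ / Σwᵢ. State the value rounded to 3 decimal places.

R1 (z=180.1): ¬overcast=1−0.78=0.22, warm=0.39; AND[a·b] → w = 0.0858
R2 (z=68.0): warm=0.39, clear=0.20; AND[a·b] → w = 0.0780
R3 (z=81.0): hot=0.95, partial=0.40; AND[a·b] → w = 0.3800
Weighted average = (0.0858·180.1 + 0.0780·68.0 + 0.3800·81.0) / (0.0858 + 0.0780 + 0.3800)
  = 51.5366 / 0.5438 = 94.771

94.771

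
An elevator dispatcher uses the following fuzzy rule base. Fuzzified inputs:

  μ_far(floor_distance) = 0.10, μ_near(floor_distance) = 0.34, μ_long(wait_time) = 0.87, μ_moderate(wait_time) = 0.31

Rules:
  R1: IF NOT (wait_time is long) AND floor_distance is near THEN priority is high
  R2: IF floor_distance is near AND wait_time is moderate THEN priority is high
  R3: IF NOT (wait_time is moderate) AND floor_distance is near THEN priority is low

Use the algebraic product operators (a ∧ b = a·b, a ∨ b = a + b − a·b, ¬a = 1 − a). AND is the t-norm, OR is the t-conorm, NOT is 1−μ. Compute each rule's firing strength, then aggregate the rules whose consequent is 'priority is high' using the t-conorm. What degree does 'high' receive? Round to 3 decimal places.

R1: ¬long=1−0.87=0.13, near=0.34; AND[a·b] → w = 0.0442
R2: near=0.34, moderate=0.31; AND[a·b] → w = 0.1054
R3: ¬moderate=1−0.31=0.69, near=0.34; AND[a·b] → w = 0.2346
Rules with consequent 'high': {R1, R2} → strengths 0.0442, 0.1054
Aggregate via t-conorm [a + b − a·b]: 0.1449

0.145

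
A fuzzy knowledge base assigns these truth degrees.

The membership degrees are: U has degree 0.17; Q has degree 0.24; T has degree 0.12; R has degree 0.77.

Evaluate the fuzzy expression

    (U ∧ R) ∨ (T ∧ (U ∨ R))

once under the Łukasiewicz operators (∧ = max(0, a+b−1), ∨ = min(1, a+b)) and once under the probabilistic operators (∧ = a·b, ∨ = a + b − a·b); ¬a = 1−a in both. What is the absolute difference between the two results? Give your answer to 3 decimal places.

Under Łukasiewicz:
  U ∧ R = max(0, a+b−1) on (0.17, 0.77) = 0.00
  U ∨ R = min(1, a+b) on (0.17, 0.77) = 0.94
  T ∧ (U ∨ R) = max(0, a+b−1) on (0.12, 0.94) = 0.06
  (U ∧ R) ∨ (T ∧ (U ∨ R)) = min(1, a+b) on (0.00, 0.06) = 0.06
  → value = 0.0600
Under probabilistic:
  U ∧ R = a·b on (0.1700, 0.7700) = 0.1309
  U ∨ R = a + b − a·b on (0.1700, 0.7700) = 0.8091
  T ∧ (U ∨ R) = a·b on (0.1200, 0.8091) = 0.0971
  (U ∧ R) ∨ (T ∧ (U ∨ R)) = a + b − a·b on (0.1309, 0.0971) = 0.2153
  → value = 0.2153
|0.0600 − 0.2153| = 0.155

0.155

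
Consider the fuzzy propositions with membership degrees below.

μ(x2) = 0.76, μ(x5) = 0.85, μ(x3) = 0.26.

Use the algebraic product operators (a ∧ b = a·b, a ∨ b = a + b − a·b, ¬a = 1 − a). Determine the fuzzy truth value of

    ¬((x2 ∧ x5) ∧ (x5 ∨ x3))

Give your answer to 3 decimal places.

0.426

x2 ∧ x5 = a·b on (0.7600, 0.8500) = 0.6460
x5 ∨ x3 = a + b − a·b on (0.8500, 0.2600) = 0.8890
(x2 ∧ x5) ∧ (x5 ∨ x3) = a·b on (0.6460, 0.8890) = 0.5743
¬((x2 ∧ x5) ∧ (x5 ∨ x3)) = 1 − 0.5743 = 0.4257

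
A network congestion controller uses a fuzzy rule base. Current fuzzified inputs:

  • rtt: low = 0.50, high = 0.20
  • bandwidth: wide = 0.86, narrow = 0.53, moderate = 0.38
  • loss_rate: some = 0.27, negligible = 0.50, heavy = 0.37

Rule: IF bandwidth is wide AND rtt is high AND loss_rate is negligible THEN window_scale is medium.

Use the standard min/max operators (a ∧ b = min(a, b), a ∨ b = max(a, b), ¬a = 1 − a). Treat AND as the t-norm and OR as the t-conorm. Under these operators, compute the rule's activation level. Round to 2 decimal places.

0.20

firing strength: wide=0.86, high=0.20, negligible=0.50; AND[min(a, b)] → w = 0.20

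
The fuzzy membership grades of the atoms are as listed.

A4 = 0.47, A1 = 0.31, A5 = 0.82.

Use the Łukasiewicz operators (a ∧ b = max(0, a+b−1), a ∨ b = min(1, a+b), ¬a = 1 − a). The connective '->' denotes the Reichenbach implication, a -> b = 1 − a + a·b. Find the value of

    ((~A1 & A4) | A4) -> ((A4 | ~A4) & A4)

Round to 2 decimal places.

~A1 = 1 − 0.31 = 0.69
~A1 & A4 = max(0, a+b−1) on (0.69, 0.47) = 0.16
(~A1 & A4) | A4 = min(1, a+b) on (0.16, 0.47) = 0.63
~A4 = 1 − 0.47 = 0.53
A4 | ~A4 = min(1, a+b) on (0.47, 0.53) = 1.00
(A4 | ~A4) & A4 = max(0, a+b−1) on (1.00, 0.47) = 0.47
((~A1 & A4) | A4) -> ((A4 | ~A4) & A4)  [Reichenbach: 1 − a + a·b] with a=0.63, b=0.47 → 0.67

0.67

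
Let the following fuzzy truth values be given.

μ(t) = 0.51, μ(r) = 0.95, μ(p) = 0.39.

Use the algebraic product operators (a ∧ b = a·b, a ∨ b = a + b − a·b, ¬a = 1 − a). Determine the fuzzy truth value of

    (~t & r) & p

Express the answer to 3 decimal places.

~t = 1 − 0.5100 = 0.4900
~t & r = a·b on (0.4900, 0.9500) = 0.4655
(~t & r) & p = a·b on (0.4655, 0.3900) = 0.1815

0.182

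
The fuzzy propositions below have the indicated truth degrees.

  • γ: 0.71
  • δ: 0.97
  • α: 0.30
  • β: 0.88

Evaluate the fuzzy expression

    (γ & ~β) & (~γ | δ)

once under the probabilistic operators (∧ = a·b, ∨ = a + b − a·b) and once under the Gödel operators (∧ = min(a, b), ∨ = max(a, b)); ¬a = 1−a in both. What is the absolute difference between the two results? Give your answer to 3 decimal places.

Under probabilistic:
  ~β = 1 − 0.8800 = 0.1200
  γ & ~β = a·b on (0.7100, 0.1200) = 0.0852
  ~γ = 1 − 0.7100 = 0.2900
  ~γ | δ = a + b − a·b on (0.2900, 0.9700) = 0.9787
  (γ & ~β) & (~γ | δ) = a·b on (0.0852, 0.9787) = 0.0834
  → value = 0.0834
Under Gödel:
  ~β = 1 − 0.88 = 0.12
  γ & ~β = min(a, b) on (0.71, 0.12) = 0.12
  ~γ = 1 − 0.71 = 0.29
  ~γ | δ = max(a, b) on (0.29, 0.97) = 0.97
  (γ & ~β) & (~γ | δ) = min(a, b) on (0.12, 0.97) = 0.12
  → value = 0.1200
|0.0834 − 0.1200| = 0.037

0.037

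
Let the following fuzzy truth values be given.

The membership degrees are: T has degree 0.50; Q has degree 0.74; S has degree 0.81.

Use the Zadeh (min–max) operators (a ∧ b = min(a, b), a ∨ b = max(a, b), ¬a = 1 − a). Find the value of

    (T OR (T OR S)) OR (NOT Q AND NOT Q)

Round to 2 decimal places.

0.81

T OR S = max(a, b) on (0.50, 0.81) = 0.81
T OR (T OR S) = max(a, b) on (0.50, 0.81) = 0.81
NOT Q = 1 − 0.74 = 0.26
NOT Q = 1 − 0.74 = 0.26
NOT Q AND NOT Q = min(a, b) on (0.26, 0.26) = 0.26
(T OR (T OR S)) OR (NOT Q AND NOT Q) = max(a, b) on (0.81, 0.26) = 0.81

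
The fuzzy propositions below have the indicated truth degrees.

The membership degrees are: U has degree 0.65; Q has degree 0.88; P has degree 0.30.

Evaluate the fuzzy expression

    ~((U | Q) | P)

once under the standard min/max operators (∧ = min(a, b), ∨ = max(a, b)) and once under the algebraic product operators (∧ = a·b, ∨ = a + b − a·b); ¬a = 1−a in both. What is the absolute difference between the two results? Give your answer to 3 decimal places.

Under standard min/max:
  U | Q = max(a, b) on (0.65, 0.88) = 0.88
  (U | Q) | P = max(a, b) on (0.88, 0.30) = 0.88
  ~((U | Q) | P) = 1 − 0.88 = 0.12
  → value = 0.1200
Under algebraic product:
  U | Q = a + b − a·b on (0.6500, 0.8800) = 0.9580
  (U | Q) | P = a + b − a·b on (0.9580, 0.3000) = 0.9706
  ~((U | Q) | P) = 1 − 0.9706 = 0.0294
  → value = 0.0294
|0.1200 − 0.0294| = 0.091

0.091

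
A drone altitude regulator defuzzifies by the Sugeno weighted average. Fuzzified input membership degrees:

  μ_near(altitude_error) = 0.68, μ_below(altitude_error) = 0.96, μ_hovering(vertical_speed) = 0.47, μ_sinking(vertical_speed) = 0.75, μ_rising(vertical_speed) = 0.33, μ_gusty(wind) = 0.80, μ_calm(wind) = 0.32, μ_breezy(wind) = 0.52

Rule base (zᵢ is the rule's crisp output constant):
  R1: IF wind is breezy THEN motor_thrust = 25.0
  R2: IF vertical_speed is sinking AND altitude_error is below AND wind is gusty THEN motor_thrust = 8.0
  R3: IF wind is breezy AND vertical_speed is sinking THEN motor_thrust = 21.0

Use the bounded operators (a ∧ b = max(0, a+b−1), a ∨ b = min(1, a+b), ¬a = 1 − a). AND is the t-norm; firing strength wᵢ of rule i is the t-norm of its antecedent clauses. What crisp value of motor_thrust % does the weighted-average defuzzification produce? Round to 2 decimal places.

17.50

R1 (z=25.0): breezy=0.52 → w = 0.52
R2 (z=8.0): sinking=0.75, below=0.96, gusty=0.80; AND[max(0, a+b−1)] → w = 0.51
R3 (z=21.0): breezy=0.52, sinking=0.75; AND[max(0, a+b−1)] → w = 0.27
Weighted average = (0.52·25.0 + 0.51·8.0 + 0.27·21.0) / (0.52 + 0.51 + 0.27)
  = 22.7500 / 1.3000 = 17.50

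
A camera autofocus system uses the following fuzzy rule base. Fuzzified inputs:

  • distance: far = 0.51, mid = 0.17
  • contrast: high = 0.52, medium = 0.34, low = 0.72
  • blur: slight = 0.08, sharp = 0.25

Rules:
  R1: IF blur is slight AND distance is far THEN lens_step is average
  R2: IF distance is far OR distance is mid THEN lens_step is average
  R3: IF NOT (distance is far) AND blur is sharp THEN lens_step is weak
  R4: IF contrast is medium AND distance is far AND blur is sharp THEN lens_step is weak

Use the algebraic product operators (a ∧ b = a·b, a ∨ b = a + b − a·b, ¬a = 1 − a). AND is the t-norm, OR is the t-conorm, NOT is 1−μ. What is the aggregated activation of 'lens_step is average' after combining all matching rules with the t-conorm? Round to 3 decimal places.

R1: slight=0.08, far=0.51; AND[a·b] → w = 0.0408
R2: far=0.51, mid=0.17; OR[a + b − a·b] → w = 0.5933
R3: ¬far=1−0.51=0.49, sharp=0.25; AND[a·b] → w = 0.1225
R4: medium=0.34, far=0.51, sharp=0.25; AND[a·b] → w = 0.0434
Rules with consequent 'average': {R1, R2} → strengths 0.0408, 0.5933
Aggregate via t-conorm [a + b − a·b]: 0.6099

0.610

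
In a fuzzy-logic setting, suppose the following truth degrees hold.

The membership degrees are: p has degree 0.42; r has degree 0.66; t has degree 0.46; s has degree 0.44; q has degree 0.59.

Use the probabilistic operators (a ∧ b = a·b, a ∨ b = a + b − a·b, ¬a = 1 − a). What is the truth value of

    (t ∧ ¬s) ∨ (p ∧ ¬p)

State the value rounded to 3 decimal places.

¬s = 1 − 0.4400 = 0.5600
t ∧ ¬s = a·b on (0.4600, 0.5600) = 0.2576
¬p = 1 − 0.4200 = 0.5800
p ∧ ¬p = a·b on (0.4200, 0.5800) = 0.2436
(t ∧ ¬s) ∨ (p ∧ ¬p) = a + b − a·b on (0.2576, 0.2436) = 0.4384

0.438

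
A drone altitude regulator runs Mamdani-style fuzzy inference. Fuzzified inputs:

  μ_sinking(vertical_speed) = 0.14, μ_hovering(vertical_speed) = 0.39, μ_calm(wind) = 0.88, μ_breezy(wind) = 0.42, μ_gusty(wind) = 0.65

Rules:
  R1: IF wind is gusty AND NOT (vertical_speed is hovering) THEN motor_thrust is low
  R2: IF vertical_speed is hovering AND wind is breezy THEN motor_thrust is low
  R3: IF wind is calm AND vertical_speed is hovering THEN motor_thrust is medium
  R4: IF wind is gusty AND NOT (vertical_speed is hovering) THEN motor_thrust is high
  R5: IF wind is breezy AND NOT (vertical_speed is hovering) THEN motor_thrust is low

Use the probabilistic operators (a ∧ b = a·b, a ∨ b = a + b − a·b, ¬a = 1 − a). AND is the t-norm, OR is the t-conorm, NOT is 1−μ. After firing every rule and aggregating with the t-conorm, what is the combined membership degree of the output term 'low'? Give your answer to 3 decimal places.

R1: gusty=0.65, ¬hovering=1−0.39=0.61; AND[a·b] → w = 0.3965
R2: hovering=0.39, breezy=0.42; AND[a·b] → w = 0.1638
R3: calm=0.88, hovering=0.39; AND[a·b] → w = 0.3432
R4: gusty=0.65, ¬hovering=1−0.39=0.61; AND[a·b] → w = 0.3965
R5: breezy=0.42, ¬hovering=1−0.39=0.61; AND[a·b] → w = 0.2562
Rules with consequent 'low': {R1, R2, R5} → strengths 0.3965, 0.1638, 0.2562
Aggregate via t-conorm [a + b − a·b]: 0.6246

0.625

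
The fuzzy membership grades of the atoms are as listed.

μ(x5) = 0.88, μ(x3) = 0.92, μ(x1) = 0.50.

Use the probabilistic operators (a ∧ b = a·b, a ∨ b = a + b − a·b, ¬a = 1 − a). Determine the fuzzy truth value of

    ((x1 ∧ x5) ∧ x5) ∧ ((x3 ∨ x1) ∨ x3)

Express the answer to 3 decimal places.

x1 ∧ x5 = a·b on (0.5000, 0.8800) = 0.4400
(x1 ∧ x5) ∧ x5 = a·b on (0.4400, 0.8800) = 0.3872
x3 ∨ x1 = a + b − a·b on (0.9200, 0.5000) = 0.9600
(x3 ∨ x1) ∨ x3 = a + b − a·b on (0.9600, 0.9200) = 0.9968
((x1 ∧ x5) ∧ x5) ∧ ((x3 ∨ x1) ∨ x3) = a·b on (0.3872, 0.9968) = 0.3860

0.386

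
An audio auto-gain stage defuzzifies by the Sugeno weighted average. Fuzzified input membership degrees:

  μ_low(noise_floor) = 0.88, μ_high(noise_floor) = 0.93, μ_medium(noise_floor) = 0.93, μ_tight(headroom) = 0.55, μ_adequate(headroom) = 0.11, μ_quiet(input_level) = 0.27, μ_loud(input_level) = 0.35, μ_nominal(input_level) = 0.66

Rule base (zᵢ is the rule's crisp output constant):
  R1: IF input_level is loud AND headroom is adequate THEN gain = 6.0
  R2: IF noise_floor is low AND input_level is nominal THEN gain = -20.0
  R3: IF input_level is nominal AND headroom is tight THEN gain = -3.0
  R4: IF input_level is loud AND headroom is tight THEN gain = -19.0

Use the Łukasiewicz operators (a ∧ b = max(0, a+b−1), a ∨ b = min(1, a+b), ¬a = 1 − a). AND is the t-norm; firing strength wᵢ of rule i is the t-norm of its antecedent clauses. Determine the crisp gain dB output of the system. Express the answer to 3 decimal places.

R1 (z=6.0): loud=0.35, adequate=0.11; AND[max(0, a+b−1)] → w = 0.00
R2 (z=-20.0): low=0.88, nominal=0.66; AND[max(0, a+b−1)] → w = 0.54
R3 (z=-3.0): nominal=0.66, tight=0.55; AND[max(0, a+b−1)] → w = 0.21
R4 (z=-19.0): loud=0.35, tight=0.55; AND[max(0, a+b−1)] → w = 0.00
Weighted average = (0.00·6.0 + 0.54·-20.0 + 0.21·-3.0 + 0.00·-19.0) / (0.00 + 0.54 + 0.21 + 0.00)
  = -11.4300 / 0.7500 = -15.240

-15.240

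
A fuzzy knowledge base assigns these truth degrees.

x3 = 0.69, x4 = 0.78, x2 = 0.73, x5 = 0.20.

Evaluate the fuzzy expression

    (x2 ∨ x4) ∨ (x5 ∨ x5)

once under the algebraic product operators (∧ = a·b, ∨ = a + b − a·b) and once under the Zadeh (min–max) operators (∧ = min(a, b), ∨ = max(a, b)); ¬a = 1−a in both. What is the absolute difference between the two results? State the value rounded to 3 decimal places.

Under algebraic product:
  x2 ∨ x4 = a + b − a·b on (0.7300, 0.7800) = 0.9406
  x5 ∨ x5 = a + b − a·b on (0.2000, 0.2000) = 0.3600
  (x2 ∨ x4) ∨ (x5 ∨ x5) = a + b − a·b on (0.9406, 0.3600) = 0.9620
  → value = 0.9620
Under Zadeh (min–max):
  x2 ∨ x4 = max(a, b) on (0.73, 0.78) = 0.78
  x5 ∨ x5 = max(a, b) on (0.20, 0.20) = 0.20
  (x2 ∨ x4) ∨ (x5 ∨ x5) = max(a, b) on (0.78, 0.20) = 0.78
  → value = 0.7800
|0.9620 − 0.7800| = 0.182

0.182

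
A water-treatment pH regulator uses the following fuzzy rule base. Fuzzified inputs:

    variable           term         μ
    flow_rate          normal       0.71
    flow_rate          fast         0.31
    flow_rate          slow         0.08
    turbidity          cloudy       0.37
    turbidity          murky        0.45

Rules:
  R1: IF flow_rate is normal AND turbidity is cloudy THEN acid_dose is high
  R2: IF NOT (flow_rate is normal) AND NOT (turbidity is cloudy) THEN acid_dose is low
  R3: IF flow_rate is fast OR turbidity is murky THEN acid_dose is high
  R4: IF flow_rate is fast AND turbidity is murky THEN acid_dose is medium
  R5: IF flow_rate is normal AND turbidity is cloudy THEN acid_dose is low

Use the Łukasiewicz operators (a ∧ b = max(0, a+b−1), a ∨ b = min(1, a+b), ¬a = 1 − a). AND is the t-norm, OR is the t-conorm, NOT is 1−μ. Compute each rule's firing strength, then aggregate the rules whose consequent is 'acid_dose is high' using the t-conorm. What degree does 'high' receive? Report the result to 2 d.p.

R1: normal=0.71, cloudy=0.37; AND[max(0, a+b−1)] → w = 0.08
R2: ¬normal=1−0.71=0.29, ¬cloudy=1−0.37=0.63; AND[max(0, a+b−1)] → w = 0.00
R3: fast=0.31, murky=0.45; OR[min(1, a+b)] → w = 0.76
R4: fast=0.31, murky=0.45; AND[max(0, a+b−1)] → w = 0.00
R5: normal=0.71, cloudy=0.37; AND[max(0, a+b−1)] → w = 0.08
Rules with consequent 'high': {R1, R3} → strengths 0.08, 0.76
Aggregate via t-conorm [min(1, a+b)]: 0.84

0.84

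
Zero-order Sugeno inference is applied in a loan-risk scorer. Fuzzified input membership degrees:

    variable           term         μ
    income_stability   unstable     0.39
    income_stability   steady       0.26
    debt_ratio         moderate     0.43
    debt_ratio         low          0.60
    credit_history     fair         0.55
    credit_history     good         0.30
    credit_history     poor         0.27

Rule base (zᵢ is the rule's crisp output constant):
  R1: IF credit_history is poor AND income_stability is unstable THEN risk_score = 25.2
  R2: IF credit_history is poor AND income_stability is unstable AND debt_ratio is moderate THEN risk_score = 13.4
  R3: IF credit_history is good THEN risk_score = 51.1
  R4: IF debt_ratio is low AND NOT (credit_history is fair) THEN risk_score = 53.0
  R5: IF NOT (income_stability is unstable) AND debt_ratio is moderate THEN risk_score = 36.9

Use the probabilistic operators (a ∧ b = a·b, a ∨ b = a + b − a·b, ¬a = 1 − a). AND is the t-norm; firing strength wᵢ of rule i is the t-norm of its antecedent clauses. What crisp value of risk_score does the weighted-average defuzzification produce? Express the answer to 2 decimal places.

R1 (z=25.2): poor=0.27, unstable=0.39; AND[a·b] → w = 0.1053
R2 (z=13.4): poor=0.27, unstable=0.39, moderate=0.43; AND[a·b] → w = 0.0453
R3 (z=51.1): good=0.30 → w = 0.3000
R4 (z=53.0): low=0.60, ¬fair=1−0.55=0.45; AND[a·b] → w = 0.2700
R5 (z=36.9): ¬unstable=1−0.39=0.61, moderate=0.43; AND[a·b] → w = 0.2623
Weighted average = (0.1053·25.2 + 0.0453·13.4 + 0.3000·51.1 + 0.2700·53.0 + 0.2623·36.9) / (0.1053 + 0.0453 + 0.3000 + 0.2700 + 0.2623)
  = 42.5792 / 0.9829 = 43.32

43.32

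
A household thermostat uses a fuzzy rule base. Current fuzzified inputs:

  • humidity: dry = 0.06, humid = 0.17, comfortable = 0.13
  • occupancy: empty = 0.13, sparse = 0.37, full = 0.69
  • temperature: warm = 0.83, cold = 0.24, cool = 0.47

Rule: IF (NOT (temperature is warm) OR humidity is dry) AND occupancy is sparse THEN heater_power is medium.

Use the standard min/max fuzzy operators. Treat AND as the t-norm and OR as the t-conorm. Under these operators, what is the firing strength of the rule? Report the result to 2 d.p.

0.17

firing strength: (¬warm=1−0.83=0.17 OR dry=0.06) = 0.17; AND[min(a, b)] with sparse=0.37 → w = 0.17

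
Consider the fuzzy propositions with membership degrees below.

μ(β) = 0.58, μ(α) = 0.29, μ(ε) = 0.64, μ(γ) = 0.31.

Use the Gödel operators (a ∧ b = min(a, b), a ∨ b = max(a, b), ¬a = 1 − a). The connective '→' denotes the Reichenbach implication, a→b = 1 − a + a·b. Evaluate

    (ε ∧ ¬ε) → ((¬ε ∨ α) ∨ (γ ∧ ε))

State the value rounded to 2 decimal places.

¬ε = 1 − 0.64 = 0.36
ε ∧ ¬ε = min(a, b) on (0.64, 0.36) = 0.36
¬ε = 1 − 0.64 = 0.36
¬ε ∨ α = max(a, b) on (0.36, 0.29) = 0.36
γ ∧ ε = min(a, b) on (0.31, 0.64) = 0.31
(¬ε ∨ α) ∨ (γ ∧ ε) = max(a, b) on (0.36, 0.31) = 0.36
(ε ∧ ¬ε) → ((¬ε ∨ α) ∨ (γ ∧ ε))  [Reichenbach: 1 − a + a·b] with a=0.36, b=0.36 → 0.77

0.77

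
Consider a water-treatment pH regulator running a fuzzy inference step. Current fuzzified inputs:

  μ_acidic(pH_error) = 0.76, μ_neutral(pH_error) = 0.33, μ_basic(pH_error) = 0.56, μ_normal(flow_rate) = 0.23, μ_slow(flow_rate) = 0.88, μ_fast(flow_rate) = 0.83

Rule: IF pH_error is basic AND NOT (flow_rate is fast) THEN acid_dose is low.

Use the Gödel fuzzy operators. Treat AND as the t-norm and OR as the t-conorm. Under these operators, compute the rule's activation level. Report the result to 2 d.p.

0.17

firing strength: basic=0.56, ¬fast=1−0.83=0.17; AND[min(a, b)] → w = 0.17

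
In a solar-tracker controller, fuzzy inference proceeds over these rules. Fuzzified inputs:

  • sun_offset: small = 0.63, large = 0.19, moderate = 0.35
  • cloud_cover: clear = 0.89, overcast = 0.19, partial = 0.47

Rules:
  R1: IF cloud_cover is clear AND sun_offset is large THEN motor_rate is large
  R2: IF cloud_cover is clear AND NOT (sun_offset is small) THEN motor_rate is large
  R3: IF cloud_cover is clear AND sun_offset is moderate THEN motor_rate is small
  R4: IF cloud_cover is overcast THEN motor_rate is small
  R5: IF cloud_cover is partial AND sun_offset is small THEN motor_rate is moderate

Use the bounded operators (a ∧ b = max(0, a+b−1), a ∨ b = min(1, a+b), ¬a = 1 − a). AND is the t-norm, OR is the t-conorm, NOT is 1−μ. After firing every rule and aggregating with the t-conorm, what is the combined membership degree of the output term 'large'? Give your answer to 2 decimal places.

R1: clear=0.89, large=0.19; AND[max(0, a+b−1)] → w = 0.08
R2: clear=0.89, ¬small=1−0.63=0.37; AND[max(0, a+b−1)] → w = 0.26
R3: clear=0.89, moderate=0.35; AND[max(0, a+b−1)] → w = 0.24
R4: overcast=0.19 → w = 0.19
R5: partial=0.47, small=0.63; AND[max(0, a+b−1)] → w = 0.10
Rules with consequent 'large': {R1, R2} → strengths 0.08, 0.26
Aggregate via t-conorm [min(1, a+b)]: 0.34

0.34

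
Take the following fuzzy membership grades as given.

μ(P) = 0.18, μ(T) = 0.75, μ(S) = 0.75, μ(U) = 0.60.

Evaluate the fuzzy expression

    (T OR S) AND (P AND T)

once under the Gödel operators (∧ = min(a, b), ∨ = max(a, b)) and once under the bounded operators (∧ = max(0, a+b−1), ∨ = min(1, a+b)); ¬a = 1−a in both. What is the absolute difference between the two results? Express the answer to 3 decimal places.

Under Gödel:
  T OR S = max(a, b) on (0.75, 0.75) = 0.75
  P AND T = min(a, b) on (0.18, 0.75) = 0.18
  (T OR S) AND (P AND T) = min(a, b) on (0.75, 0.18) = 0.18
  → value = 0.1800
Under bounded:
  T OR S = min(1, a+b) on (0.75, 0.75) = 1.00
  P AND T = max(0, a+b−1) on (0.18, 0.75) = 0.00
  (T OR S) AND (P AND T) = max(0, a+b−1) on (1.00, 0.00) = 0.00
  → value = 0.0000
|0.1800 − 0.0000| = 0.180

0.180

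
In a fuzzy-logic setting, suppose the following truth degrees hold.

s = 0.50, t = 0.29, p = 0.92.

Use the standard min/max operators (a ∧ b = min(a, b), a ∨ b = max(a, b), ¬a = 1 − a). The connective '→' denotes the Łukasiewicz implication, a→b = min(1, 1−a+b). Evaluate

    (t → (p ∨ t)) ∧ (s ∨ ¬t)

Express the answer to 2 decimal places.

p ∨ t = max(a, b) on (0.92, 0.29) = 0.92
t → (p ∨ t)  [Łukasiewicz: min(1, 1−a+b)] with a=0.29, b=0.92 → 1.00
¬t = 1 − 0.29 = 0.71
s ∨ ¬t = max(a, b) on (0.50, 0.71) = 0.71
(t → (p ∨ t)) ∧ (s ∨ ¬t) = min(a, b) on (1.00, 0.71) = 0.71

0.71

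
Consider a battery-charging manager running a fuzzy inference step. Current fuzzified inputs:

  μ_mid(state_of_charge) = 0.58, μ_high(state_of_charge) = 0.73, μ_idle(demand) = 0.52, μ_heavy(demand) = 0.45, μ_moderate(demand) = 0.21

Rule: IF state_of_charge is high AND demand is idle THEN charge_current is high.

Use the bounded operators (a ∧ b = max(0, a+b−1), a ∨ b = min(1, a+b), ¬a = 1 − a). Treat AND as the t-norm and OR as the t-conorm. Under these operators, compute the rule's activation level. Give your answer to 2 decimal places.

firing strength: high=0.73, idle=0.52; AND[max(0, a+b−1)] → w = 0.25

0.25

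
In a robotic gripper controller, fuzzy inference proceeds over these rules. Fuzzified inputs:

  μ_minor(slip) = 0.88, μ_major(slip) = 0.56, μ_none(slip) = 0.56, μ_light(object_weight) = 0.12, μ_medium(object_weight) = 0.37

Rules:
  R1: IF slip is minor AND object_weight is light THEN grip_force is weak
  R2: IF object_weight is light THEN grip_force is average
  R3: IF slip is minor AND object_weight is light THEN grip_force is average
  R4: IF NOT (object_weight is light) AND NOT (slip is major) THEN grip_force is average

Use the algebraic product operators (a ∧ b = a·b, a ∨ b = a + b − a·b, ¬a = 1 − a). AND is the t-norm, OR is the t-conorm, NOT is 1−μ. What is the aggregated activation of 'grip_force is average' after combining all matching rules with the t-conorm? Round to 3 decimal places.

R1: minor=0.88, light=0.12; AND[a·b] → w = 0.1056
R2: light=0.12 → w = 0.1200
R3: minor=0.88, light=0.12; AND[a·b] → w = 0.1056
R4: ¬light=1−0.12=0.88, ¬major=1−0.56=0.44; AND[a·b] → w = 0.3872
Rules with consequent 'average': {R2, R3, R4} → strengths 0.1200, 0.1056, 0.3872
Aggregate via t-conorm [a + b − a·b]: 0.5177

0.518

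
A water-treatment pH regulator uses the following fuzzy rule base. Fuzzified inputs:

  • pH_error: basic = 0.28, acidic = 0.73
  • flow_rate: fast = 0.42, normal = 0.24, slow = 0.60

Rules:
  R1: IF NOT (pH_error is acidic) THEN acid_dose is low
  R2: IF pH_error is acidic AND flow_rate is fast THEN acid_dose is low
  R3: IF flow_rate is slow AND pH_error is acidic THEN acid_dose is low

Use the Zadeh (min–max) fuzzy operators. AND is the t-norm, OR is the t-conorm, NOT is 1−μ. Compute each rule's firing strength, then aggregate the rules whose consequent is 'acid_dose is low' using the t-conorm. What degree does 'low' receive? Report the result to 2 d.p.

0.60

R1: ¬acidic=1−0.73=0.27 → w = 0.27
R2: acidic=0.73, fast=0.42; AND[min(a, b)] → w = 0.42
R3: slow=0.60, acidic=0.73; AND[min(a, b)] → w = 0.60
Rules with consequent 'low': {R1, R2, R3} → strengths 0.27, 0.42, 0.60
Aggregate via t-conorm [max(a, b)]: 0.60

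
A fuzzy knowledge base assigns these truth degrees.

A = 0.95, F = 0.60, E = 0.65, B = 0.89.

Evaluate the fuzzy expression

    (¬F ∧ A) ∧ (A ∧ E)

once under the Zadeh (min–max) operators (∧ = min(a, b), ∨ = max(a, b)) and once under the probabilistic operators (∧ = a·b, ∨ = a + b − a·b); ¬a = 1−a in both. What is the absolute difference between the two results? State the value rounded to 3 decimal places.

Under Zadeh (min–max):
  ¬F = 1 − 0.60 = 0.40
  ¬F ∧ A = min(a, b) on (0.40, 0.95) = 0.40
  A ∧ E = min(a, b) on (0.95, 0.65) = 0.65
  (¬F ∧ A) ∧ (A ∧ E) = min(a, b) on (0.40, 0.65) = 0.40
  → value = 0.4000
Under probabilistic:
  ¬F = 1 − 0.6000 = 0.4000
  ¬F ∧ A = a·b on (0.4000, 0.9500) = 0.3800
  A ∧ E = a·b on (0.9500, 0.6500) = 0.6175
  (¬F ∧ A) ∧ (A ∧ E) = a·b on (0.3800, 0.6175) = 0.2346
  → value = 0.2346
|0.4000 − 0.2346| = 0.165

0.165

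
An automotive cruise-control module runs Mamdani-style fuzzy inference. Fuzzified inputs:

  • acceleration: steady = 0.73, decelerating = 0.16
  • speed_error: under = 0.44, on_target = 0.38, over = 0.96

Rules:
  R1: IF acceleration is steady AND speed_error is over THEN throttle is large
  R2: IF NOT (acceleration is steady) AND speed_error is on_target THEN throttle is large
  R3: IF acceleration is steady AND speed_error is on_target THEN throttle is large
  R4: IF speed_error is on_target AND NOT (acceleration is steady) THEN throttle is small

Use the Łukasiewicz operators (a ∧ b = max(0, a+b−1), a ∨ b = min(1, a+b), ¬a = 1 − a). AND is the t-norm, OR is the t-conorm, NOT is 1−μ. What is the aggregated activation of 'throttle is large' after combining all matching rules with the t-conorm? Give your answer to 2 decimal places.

R1: steady=0.73, over=0.96; AND[max(0, a+b−1)] → w = 0.69
R2: ¬steady=1−0.73=0.27, on_target=0.38; AND[max(0, a+b−1)] → w = 0.00
R3: steady=0.73, on_target=0.38; AND[max(0, a+b−1)] → w = 0.11
R4: on_target=0.38, ¬steady=1−0.73=0.27; AND[max(0, a+b−1)] → w = 0.00
Rules with consequent 'large': {R1, R2, R3} → strengths 0.69, 0.00, 0.11
Aggregate via t-conorm [min(1, a+b)]: 0.80

0.80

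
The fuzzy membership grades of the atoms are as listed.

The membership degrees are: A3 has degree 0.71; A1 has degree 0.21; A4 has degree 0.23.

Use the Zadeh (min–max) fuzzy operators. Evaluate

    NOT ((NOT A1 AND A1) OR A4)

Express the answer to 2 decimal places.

NOT A1 = 1 − 0.21 = 0.79
NOT A1 AND A1 = min(a, b) on (0.79, 0.21) = 0.21
(NOT A1 AND A1) OR A4 = max(a, b) on (0.21, 0.23) = 0.23
NOT ((NOT A1 AND A1) OR A4) = 1 − 0.23 = 0.77

0.77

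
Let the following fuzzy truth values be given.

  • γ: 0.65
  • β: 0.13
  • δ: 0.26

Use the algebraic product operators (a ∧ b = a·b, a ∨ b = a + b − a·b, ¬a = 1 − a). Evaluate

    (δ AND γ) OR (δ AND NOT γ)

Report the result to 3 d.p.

0.245

δ AND γ = a·b on (0.2600, 0.6500) = 0.1690
NOT γ = 1 − 0.6500 = 0.3500
δ AND NOT γ = a·b on (0.2600, 0.3500) = 0.0910
(δ AND γ) OR (δ AND NOT γ) = a + b − a·b on (0.1690, 0.0910) = 0.2446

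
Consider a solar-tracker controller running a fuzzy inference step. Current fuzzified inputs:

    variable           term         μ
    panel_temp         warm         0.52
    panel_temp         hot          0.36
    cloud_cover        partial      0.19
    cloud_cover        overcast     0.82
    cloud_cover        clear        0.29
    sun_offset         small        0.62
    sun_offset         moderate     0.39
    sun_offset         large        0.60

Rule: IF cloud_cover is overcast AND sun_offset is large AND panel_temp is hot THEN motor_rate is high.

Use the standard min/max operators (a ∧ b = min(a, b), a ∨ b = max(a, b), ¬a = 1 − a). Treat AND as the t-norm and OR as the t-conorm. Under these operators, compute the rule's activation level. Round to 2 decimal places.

firing strength: overcast=0.82, large=0.60, hot=0.36; AND[min(a, b)] → w = 0.36

0.36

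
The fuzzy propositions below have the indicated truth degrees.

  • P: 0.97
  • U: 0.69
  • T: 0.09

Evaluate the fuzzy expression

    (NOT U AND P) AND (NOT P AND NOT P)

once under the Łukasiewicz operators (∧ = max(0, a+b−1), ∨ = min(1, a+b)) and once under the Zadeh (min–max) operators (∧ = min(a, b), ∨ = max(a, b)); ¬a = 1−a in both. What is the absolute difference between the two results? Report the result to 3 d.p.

Under Łukasiewicz:
  NOT U = 1 − 0.69 = 0.31
  NOT U AND P = max(0, a+b−1) on (0.31, 0.97) = 0.28
  NOT P = 1 − 0.97 = 0.03
  NOT P = 1 − 0.97 = 0.03
  NOT P AND NOT P = max(0, a+b−1) on (0.03, 0.03) = 0.00
  (NOT U AND P) AND (NOT P AND NOT P) = max(0, a+b−1) on (0.28, 0.00) = 0.00
  → value = 0.0000
Under Zadeh (min–max):
  NOT U = 1 − 0.69 = 0.31
  NOT U AND P = min(a, b) on (0.31, 0.97) = 0.31
  NOT P = 1 − 0.97 = 0.03
  NOT P = 1 − 0.97 = 0.03
  NOT P AND NOT P = min(a, b) on (0.03, 0.03) = 0.03
  (NOT U AND P) AND (NOT P AND NOT P) = min(a, b) on (0.31, 0.03) = 0.03
  → value = 0.0300
|0.0000 − 0.0300| = 0.030

0.030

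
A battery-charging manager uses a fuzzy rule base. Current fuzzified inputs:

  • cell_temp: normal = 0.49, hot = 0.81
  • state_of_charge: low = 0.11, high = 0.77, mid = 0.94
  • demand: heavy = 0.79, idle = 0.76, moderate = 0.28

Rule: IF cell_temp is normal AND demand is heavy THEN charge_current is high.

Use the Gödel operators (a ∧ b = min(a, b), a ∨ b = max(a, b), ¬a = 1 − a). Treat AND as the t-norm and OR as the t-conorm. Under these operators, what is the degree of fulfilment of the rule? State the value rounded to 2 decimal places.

firing strength: normal=0.49, heavy=0.79; AND[min(a, b)] → w = 0.49

0.49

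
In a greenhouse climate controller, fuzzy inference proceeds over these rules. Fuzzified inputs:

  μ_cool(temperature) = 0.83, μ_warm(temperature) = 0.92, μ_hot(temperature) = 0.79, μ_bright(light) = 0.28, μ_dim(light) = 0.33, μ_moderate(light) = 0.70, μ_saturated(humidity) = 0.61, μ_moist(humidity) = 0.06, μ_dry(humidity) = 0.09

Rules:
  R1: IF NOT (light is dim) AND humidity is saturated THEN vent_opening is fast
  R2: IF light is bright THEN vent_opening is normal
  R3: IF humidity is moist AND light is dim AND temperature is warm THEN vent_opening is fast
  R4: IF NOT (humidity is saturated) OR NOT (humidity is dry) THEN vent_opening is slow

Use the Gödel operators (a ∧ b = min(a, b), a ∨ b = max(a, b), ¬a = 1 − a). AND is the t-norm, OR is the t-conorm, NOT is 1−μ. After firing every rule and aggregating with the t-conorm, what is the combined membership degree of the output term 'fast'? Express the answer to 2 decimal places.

R1: ¬dim=1−0.33=0.67, saturated=0.61; AND[min(a, b)] → w = 0.61
R2: bright=0.28 → w = 0.28
R3: moist=0.06, dim=0.33, warm=0.92; AND[min(a, b)] → w = 0.06
R4: ¬saturated=1−0.61=0.39, ¬dry=1−0.09=0.91; OR[max(a, b)] → w = 0.91
Rules with consequent 'fast': {R1, R3} → strengths 0.61, 0.06
Aggregate via t-conorm [max(a, b)]: 0.61

0.61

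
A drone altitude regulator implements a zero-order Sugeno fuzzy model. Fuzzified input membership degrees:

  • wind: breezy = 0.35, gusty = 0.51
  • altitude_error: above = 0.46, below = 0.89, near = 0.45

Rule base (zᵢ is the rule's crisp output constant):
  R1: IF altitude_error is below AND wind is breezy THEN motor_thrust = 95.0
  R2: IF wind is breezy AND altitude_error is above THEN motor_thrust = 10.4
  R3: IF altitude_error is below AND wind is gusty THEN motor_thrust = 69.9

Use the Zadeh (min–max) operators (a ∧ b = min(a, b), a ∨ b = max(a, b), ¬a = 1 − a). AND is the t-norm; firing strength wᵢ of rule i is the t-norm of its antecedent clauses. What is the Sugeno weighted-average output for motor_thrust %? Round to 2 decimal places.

59.95

R1 (z=95.0): below=0.89, breezy=0.35; AND[min(a, b)] → w = 0.35
R2 (z=10.4): breezy=0.35, above=0.46; AND[min(a, b)] → w = 0.35
R3 (z=69.9): below=0.89, gusty=0.51; AND[min(a, b)] → w = 0.51
Weighted average = (0.35·95.0 + 0.35·10.4 + 0.51·69.9) / (0.35 + 0.35 + 0.51)
  = 72.5390 / 1.2100 = 59.95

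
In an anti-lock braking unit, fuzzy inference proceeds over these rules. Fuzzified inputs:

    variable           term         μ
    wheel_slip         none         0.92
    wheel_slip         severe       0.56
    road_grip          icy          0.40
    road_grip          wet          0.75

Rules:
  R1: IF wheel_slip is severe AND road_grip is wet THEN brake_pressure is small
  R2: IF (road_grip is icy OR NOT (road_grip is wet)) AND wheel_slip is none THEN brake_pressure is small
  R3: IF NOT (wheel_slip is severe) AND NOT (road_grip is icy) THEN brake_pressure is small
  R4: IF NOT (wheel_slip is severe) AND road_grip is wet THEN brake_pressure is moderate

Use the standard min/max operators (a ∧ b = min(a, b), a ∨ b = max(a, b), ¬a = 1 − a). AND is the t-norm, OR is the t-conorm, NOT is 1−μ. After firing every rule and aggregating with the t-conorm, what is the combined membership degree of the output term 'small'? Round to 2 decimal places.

R1: severe=0.56, wet=0.75; AND[min(a, b)] → w = 0.56
R2: (icy=0.40 OR ¬wet=1−0.75=0.25) = 0.40; AND[min(a, b)] with none=0.92 → w = 0.40
R3: ¬severe=1−0.56=0.44, ¬icy=1−0.40=0.60; AND[min(a, b)] → w = 0.44
R4: ¬severe=1−0.56=0.44, wet=0.75; AND[min(a, b)] → w = 0.44
Rules with consequent 'small': {R1, R2, R3} → strengths 0.56, 0.40, 0.44
Aggregate via t-conorm [max(a, b)]: 0.56

0.56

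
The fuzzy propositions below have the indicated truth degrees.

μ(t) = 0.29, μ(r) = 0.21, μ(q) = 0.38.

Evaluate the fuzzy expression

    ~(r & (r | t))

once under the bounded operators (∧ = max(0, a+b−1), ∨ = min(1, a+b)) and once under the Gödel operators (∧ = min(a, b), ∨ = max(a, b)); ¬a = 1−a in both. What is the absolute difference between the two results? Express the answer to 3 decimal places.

0.210

Under bounded:
  r | t = min(1, a+b) on (0.21, 0.29) = 0.50
  r & (r | t) = max(0, a+b−1) on (0.21, 0.50) = 0.00
  ~(r & (r | t)) = 1 − 0.00 = 1.00
  → value = 1.0000
Under Gödel:
  r | t = max(a, b) on (0.21, 0.29) = 0.29
  r & (r | t) = min(a, b) on (0.21, 0.29) = 0.21
  ~(r & (r | t)) = 1 − 0.21 = 0.79
  → value = 0.7900
|1.0000 − 0.7900| = 0.210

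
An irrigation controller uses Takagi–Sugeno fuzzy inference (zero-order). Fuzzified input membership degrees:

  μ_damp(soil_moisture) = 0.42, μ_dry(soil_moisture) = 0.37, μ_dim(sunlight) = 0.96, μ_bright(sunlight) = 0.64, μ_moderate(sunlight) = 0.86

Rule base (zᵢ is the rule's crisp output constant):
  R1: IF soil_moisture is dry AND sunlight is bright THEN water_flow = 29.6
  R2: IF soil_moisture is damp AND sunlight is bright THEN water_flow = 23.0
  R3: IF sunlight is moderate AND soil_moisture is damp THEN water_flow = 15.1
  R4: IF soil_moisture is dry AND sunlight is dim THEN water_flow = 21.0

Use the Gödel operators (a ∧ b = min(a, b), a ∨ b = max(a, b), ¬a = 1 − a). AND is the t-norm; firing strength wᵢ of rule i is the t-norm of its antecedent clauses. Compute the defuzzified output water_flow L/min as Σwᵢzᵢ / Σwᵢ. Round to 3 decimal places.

R1 (z=29.6): dry=0.37, bright=0.64; AND[min(a, b)] → w = 0.37
R2 (z=23.0): damp=0.42, bright=0.64; AND[min(a, b)] → w = 0.42
R3 (z=15.1): moderate=0.86, damp=0.42; AND[min(a, b)] → w = 0.42
R4 (z=21.0): dry=0.37, dim=0.96; AND[min(a, b)] → w = 0.37
Weighted average = (0.37·29.6 + 0.42·23.0 + 0.42·15.1 + 0.37·21.0) / (0.37 + 0.42 + 0.42 + 0.37)
  = 34.7240 / 1.5800 = 21.977

21.977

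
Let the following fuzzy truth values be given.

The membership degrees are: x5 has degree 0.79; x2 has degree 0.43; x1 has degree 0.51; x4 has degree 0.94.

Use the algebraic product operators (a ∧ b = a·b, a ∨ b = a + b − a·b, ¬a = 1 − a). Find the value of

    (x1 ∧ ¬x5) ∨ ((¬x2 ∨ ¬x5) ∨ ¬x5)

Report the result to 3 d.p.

¬x5 = 1 − 0.7900 = 0.2100
x1 ∧ ¬x5 = a·b on (0.5100, 0.2100) = 0.1071
¬x2 = 1 − 0.4300 = 0.5700
¬x5 = 1 − 0.7900 = 0.2100
¬x2 ∨ ¬x5 = a + b − a·b on (0.5700, 0.2100) = 0.6603
¬x5 = 1 − 0.7900 = 0.2100
(¬x2 ∨ ¬x5) ∨ ¬x5 = a + b − a·b on (0.6603, 0.2100) = 0.7316
(x1 ∧ ¬x5) ∨ ((¬x2 ∨ ¬x5) ∨ ¬x5) = a + b − a·b on (0.1071, 0.7316) = 0.7604

0.760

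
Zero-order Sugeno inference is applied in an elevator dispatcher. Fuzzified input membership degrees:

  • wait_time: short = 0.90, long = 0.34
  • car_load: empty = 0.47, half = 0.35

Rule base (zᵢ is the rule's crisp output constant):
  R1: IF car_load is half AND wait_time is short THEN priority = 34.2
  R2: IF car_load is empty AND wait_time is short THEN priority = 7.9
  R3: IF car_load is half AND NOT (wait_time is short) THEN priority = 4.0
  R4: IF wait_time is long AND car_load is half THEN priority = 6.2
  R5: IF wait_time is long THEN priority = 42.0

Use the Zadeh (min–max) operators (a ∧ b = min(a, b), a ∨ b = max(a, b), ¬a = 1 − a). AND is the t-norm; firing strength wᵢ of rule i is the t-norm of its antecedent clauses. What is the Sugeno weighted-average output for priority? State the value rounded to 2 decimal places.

20.29

R1 (z=34.2): half=0.35, short=0.90; AND[min(a, b)] → w = 0.35
R2 (z=7.9): empty=0.47, short=0.90; AND[min(a, b)] → w = 0.47
R3 (z=4.0): half=0.35, ¬short=1−0.90=0.10; AND[min(a, b)] → w = 0.10
R4 (z=6.2): long=0.34, half=0.35; AND[min(a, b)] → w = 0.34
R5 (z=42.0): long=0.34 → w = 0.34
Weighted average = (0.35·34.2 + 0.47·7.9 + 0.10·4.0 + 0.34·6.2 + 0.34·42.0) / (0.35 + 0.47 + 0.10 + 0.34 + 0.34)
  = 32.4710 / 1.6000 = 20.29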